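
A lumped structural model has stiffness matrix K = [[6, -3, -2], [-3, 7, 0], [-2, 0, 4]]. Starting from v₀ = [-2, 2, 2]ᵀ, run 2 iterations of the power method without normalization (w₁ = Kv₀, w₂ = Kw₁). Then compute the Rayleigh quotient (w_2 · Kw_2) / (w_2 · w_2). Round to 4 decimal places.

9.8129

w1 = Kv₀ = (-22, 20, 12)
w2 = Kw1 = (-216, 206, 92)
Kw2 = (-2098, 2090, 800)
w2·Kw2 = (-216)·(-2098) + 206·2090 + 92·800 = 957308; w2·w2 = (-216)·(-216) + 206·206 + 92·92 = 97556
λ ≈ 957308/97556 = 9.8129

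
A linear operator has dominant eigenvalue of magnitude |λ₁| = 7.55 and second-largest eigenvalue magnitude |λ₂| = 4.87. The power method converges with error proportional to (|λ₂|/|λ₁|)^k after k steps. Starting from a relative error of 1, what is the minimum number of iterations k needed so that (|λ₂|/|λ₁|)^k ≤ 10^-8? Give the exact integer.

43

|λ₂/λ₁| = 4.87/7.55 = 0.64503
Need k ≥ ln(10^-8) / ln(0.64503) = -18.4207 / -0.4385 ≈ 42.013
Smallest integer k satisfying the bound: 43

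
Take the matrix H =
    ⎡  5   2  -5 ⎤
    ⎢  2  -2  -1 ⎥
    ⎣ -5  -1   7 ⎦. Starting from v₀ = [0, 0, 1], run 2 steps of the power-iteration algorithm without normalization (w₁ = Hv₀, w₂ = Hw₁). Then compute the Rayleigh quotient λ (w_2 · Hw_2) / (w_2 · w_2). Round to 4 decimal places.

w1 = Hv₀ = (-5, -1, 7)
w2 = Hw1 = (-62, -15, 75)
Hw2 = (-715, -169, 850)
w2·Hw2 = (-62)·(-715) + (-15)·(-169) + 75·850 = 110615; w2·w2 = (-62)·(-62) + (-15)·(-15) + 75·75 = 9694
λ ≈ 110615/9694 = 11.4107

11.4107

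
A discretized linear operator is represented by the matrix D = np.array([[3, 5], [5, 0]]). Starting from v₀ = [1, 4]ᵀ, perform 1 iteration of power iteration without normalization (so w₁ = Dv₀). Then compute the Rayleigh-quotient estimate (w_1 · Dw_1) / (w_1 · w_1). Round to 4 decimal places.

w1 = Dv₀ = (3·1 + 5·4; 5·1 + 0·4) = (23, 5)
Dw1 = (94, 115)
w1·Dw1 = 23·94 + 5·115 = 2737; w1·w1 = 23·23 + 5·5 = 554
λ ≈ 2737/554 = 4.9404

λ ≈ 4.9404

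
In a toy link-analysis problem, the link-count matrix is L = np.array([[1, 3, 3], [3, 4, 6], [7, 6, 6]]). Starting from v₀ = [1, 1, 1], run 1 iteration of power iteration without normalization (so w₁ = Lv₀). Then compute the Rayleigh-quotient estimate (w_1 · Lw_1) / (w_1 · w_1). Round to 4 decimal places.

w1 = Lv₀ = (1·1 + 3·1 + 3·1; 3·1 + 4·1 + 6·1; 7·1 + 6·1 + 6·1) = (7, 13, 19)
Lw1 = (103, 187, 241)
w1·Lw1 = 7·103 + 13·187 + 19·241 = 7731; w1·w1 = 7·7 + 13·13 + 19·19 = 579
λ ≈ 7731/579 = 13.3523

λ ≈ 13.3523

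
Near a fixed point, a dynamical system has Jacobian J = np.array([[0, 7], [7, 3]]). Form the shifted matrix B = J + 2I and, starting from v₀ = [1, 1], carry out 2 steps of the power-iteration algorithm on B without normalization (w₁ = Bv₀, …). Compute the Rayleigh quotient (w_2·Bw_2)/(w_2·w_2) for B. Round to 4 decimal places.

B = J + 2I has rows (2, 7); (7, 5)
w1 = Bv₀ = (2·1 + 7·1; 7·1 + 5·1) = (9, 12)
w2 = Bw1 = (2·9 + 7·12; 7·9 + 5·12) = (102, 123)
Bw2 = (1065, 1329)
w2·Bw2 = 272097; w2·w2 = 25533; μ ≈ 272097/25533 = 10.6567

10.6567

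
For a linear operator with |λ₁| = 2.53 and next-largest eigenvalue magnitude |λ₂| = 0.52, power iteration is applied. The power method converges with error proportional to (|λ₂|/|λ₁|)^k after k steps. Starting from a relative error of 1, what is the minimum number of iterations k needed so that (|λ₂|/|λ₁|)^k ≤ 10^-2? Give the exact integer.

3

|λ₂/λ₁| = 0.52/2.53 = 0.20553
Need k ≥ ln(10^-2) / ln(0.20553) = -4.6052 / -1.5821 ≈ 2.911
Smallest integer k satisfying the bound: 3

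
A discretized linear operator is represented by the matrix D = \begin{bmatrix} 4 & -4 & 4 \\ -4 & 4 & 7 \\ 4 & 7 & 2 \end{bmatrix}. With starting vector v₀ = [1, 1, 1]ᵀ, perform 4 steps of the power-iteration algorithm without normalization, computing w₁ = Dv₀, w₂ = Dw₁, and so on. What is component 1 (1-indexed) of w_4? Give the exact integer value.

1144

w1 = Dv₀ = (4, 7, 13)
w2 = Dw1 = (40, 103, 91)
w3 = Dw2 = (112, 889, 1063)
w4 = Dw3 = (1144, 10549, 8797)
The requested component of w4 is 1144.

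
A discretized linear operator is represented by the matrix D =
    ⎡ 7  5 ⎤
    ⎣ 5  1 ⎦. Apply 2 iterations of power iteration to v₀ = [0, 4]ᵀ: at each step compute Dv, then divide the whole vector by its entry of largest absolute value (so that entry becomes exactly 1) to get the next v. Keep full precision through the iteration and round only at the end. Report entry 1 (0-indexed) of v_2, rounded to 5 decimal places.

Dv0 = (20.000000, 4.000000); divide by 20.000000 → v1 = (1.000000, 0.200000)
Dv1 = (8.000000, 5.200000); divide by 8.000000 → v2 = (1.000000, 0.650000)
Requested entry of v2: 104/160 = 0.65000

0.65000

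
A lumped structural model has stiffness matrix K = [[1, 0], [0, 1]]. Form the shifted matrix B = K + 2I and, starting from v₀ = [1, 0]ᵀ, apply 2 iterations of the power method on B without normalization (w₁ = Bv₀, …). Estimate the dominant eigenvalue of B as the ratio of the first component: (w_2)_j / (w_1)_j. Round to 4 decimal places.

B = K + 2I has rows (3, 0); (0, 3)
w1 = Bv₀ = (3·1 + 0·0; 0·1 + 3·0) = (3, 0)
w2 = Bw1 = (3·3 + 0·0; 0·3 + 3·0) = (9, 0)
Ratio: 9/3 = 3.0000

μ ≈ 3.0000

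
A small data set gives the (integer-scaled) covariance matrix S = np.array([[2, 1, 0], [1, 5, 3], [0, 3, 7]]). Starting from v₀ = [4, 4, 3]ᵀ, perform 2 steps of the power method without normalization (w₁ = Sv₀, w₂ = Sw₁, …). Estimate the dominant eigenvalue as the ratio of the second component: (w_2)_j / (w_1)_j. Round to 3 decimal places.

λ ≈ 8.364

w1 = Sv₀ = (2·4 + 1·4 + 0·3; 1·4 + 5·4 + 3·3; 0·4 + 3·4 + 7·3) = (12, 33, 33)
w2 = Sw1 = (2·12 + 1·33 + 0·33; 1·12 + 5·33 + 3·33; 0·12 + 3·33 + 7·33) = (57, 276, 330)
Ratio at component: 276 / 33 = 8.364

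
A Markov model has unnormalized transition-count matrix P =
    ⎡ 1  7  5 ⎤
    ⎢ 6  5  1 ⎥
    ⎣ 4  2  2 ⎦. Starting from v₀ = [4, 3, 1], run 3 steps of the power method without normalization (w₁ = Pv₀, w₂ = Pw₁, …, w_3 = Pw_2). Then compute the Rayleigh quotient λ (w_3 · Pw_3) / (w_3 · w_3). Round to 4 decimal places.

11.4584

w1 = Pv₀ = (1·4 + 7·3 + 5·1; 6·4 + 5·3 + 1·1; 4·4 + 2·3 + 2·1) = (30, 40, 24)
w2 = Pw1 = (1·30 + 7·40 + 5·24; 6·30 + 5·40 + 1·24; 4·30 + 2·40 + 2·24) = (430, 404, 248)
w3 = Pw2 = (4498, 4848, 3024)
Pw3 = (53554, 54252, 33736)
w3·Pw3 = 4498·53554 + 4848·54252 + 3024·33736 = 605917252; w3·w3 = 4498·4498 + 4848·4848 + 3024·3024 = 52879684
λ ≈ 605917252/52879684 = 11.4584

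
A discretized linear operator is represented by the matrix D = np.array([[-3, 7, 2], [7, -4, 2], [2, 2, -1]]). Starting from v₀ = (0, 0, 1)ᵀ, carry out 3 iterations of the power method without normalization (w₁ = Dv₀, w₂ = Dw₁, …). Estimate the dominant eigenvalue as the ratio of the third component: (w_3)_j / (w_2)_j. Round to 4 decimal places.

w1 = Dv₀ = ((-3)·0 + 7·0 + 2·1; 7·0 + (-4)·0 + 2·1; 2·0 + 2·0 + (-1)·1) = (2, 2, -1)
w2 = Dw1 = ((-3)·2 + 7·2 + 2·(-1); 7·2 + (-4)·2 + 2·(-1); 2·2 + 2·2 + (-1)·(-1)) = (6, 4, 9)
w3 = Dw2 = (28, 44, 11)
Ratio at component: 11 / 9 = 1.2222

1.2222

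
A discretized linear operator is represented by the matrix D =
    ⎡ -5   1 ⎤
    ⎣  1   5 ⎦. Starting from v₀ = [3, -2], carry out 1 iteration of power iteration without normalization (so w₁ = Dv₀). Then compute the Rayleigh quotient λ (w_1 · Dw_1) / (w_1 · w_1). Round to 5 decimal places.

w1 = Dv₀ = (-17, -7)
Dw1 = (78, -52)
w1·Dw1 = (-17)·78 + (-7)·(-52) = -962; w1·w1 = (-17)·(-17) + (-7)·(-7) = 338
λ ≈ -962/338 = -2.84615

λ ≈ -2.84615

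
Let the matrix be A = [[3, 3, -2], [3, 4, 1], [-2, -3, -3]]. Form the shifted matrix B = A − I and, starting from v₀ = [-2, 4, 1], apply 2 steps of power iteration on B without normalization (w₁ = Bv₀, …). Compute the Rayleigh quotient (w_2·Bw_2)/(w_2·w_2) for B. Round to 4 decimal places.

3.0428

B = A − I has rows (2, 3, -2); (3, 3, 1); (-2, -3, -4)
w1 = Bv₀ = (2·(-2) + 3·4 + (-2)·1; 3·(-2) + 3·4 + 1·1; (-2)·(-2) + (-3)·4 + (-4)·1) = (6, 7, -12)
w2 = Bw1 = (2·6 + 3·7 + (-2)·(-12); 3·6 + 3·7 + 1·(-12); (-2)·6 + (-3)·7 + (-4)·(-12)) = (57, 27, 15)
Bw2 = (165, 267, -255)
w2·Bw2 = 12789; w2·w2 = 4203; μ ≈ 12789/4203 = 3.0428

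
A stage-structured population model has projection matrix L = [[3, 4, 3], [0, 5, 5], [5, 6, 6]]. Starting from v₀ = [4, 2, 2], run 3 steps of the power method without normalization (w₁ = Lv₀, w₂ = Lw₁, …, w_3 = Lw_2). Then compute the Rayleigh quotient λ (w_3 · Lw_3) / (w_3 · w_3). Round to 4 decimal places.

12.7421

w1 = Lv₀ = (3·4 + 4·2 + 3·2; 0·4 + 5·2 + 5·2; 5·4 + 6·2 + 6·2) = (26, 20, 44)
w2 = Lw1 = (3·26 + 4·20 + 3·44; 0·26 + 5·20 + 5·44; 5·26 + 6·20 + 6·44) = (290, 320, 514)
w3 = Lw2 = (3692, 4170, 6454)
Lw3 = (47118, 53120, 82204)
w3·Lw3 = 3692·47118 + 4170·53120 + 6454·82204 = 926014672; w3·w3 = 3692·3692 + 4170·4170 + 6454·6454 = 72673880
λ ≈ 926014672/72673880 = 12.7421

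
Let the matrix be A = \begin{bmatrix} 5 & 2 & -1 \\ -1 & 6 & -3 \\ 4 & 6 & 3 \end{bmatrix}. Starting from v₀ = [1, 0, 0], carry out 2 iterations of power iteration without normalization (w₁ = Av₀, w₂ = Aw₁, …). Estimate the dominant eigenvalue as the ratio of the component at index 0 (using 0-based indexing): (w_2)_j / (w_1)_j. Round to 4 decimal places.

w1 = Av₀ = (5, -1, 4)
w2 = Aw1 = (19, -23, 26)
Ratio at component: 19 / 5 = 3.8000

λ ≈ 3.8000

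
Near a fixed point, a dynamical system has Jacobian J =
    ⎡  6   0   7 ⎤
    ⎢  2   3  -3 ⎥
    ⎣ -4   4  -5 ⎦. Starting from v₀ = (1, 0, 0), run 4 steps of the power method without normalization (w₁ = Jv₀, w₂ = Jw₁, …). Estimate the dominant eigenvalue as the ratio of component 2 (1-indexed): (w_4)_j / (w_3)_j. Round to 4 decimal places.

2.4468

w1 = Jv₀ = (6, 2, -4)
w2 = Jw1 = (8, 30, 4)
w3 = Jw2 = (76, 94, 68)
w4 = Jw3 = (932, 230, -268)
Ratio at component: 230 / 94 = 2.4468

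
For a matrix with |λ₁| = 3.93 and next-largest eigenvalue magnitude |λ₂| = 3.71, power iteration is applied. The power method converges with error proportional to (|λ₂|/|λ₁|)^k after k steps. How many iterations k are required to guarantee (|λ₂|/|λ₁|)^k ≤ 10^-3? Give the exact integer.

|λ₂/λ₁| = 3.71/3.93 = 0.94402
Need k ≥ ln(10^-3) / ln(0.94402) = -6.9078 / -0.0576 ≈ 119.911
Smallest integer k satisfying the bound: 120

120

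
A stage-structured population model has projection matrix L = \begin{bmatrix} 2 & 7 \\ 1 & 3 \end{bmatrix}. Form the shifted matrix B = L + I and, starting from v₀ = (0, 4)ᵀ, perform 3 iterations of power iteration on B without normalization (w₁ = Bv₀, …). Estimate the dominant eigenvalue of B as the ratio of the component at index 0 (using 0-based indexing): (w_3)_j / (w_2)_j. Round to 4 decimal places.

B = L + I has rows (3, 7); (1, 4)
w1 = Bv₀ = (3·0 + 7·4; 1·0 + 4·4) = (28, 16)
w2 = Bw1 = (3·28 + 7·16; 1·28 + 4·16) = (196, 92)
w3 = Bw2 = (1232, 564)
Ratio: 1232/196 = 6.2857

μ ≈ 6.2857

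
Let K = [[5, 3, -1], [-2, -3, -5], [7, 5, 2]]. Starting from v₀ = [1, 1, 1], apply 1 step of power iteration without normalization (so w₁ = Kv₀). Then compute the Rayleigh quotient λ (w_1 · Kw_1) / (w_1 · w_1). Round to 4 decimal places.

w1 = Kv₀ = (5·1 + 3·1 + (-1)·1; (-2)·1 + (-3)·1 + (-5)·1; 7·1 + 5·1 + 2·1) = (7, -10, 14)
Kw1 = (-9, -54, 27)
w1·Kw1 = 7·(-9) + (-10)·(-54) + 14·27 = 855; w1·w1 = 7·7 + (-10)·(-10) + 14·14 = 345
λ ≈ 855/345 = 2.4783

2.4783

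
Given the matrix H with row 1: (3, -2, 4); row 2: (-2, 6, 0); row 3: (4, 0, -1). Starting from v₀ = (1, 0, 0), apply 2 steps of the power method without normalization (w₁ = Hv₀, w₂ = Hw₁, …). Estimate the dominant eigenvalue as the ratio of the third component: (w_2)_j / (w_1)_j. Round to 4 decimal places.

w1 = Hv₀ = (3·1 + (-2)·0 + 4·0; (-2)·1 + 6·0 + 0·0; 4·1 + 0·0 + (-1)·0) = (3, -2, 4)
w2 = Hw1 = (3·3 + (-2)·(-2) + 4·4; (-2)·3 + 6·(-2) + 0·4; 4·3 + 0·(-2) + (-1)·4) = (29, -18, 8)
Ratio at component: 8 / 4 = 2.0000

λ ≈ 2.0000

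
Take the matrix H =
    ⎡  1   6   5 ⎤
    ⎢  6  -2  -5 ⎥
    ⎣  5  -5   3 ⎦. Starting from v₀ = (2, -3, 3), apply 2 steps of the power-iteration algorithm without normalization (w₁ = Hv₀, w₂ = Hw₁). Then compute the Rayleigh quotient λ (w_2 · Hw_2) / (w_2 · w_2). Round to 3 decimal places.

λ ≈ -1.563

w1 = Hv₀ = (-1, 3, 34)
w2 = Hw1 = (187, -182, 82)
Hw2 = (-495, 1076, 2091)
w2·Hw2 = 187·(-495) + (-182)·1076 + 82·2091 = -116935; w2·w2 = 187·187 + (-182)·(-182) + 82·82 = 74817
λ ≈ -116935/74817 = -1.563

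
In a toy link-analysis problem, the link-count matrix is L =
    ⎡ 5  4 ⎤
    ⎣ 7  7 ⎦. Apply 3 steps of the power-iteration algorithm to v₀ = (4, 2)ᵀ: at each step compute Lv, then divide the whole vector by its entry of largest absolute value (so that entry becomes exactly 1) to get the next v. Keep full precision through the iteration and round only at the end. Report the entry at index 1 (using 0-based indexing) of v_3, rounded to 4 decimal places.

1.0000

Lv0 = (28.00000, 42.00000); divide by 42.00000 → v1 = (0.66667, 1.00000)
Lv1 = (7.33333, 11.66667); divide by 11.66667 → v2 = (0.62857, 1.00000)
Lv2 = (7.14286, 11.40000); divide by 11.40000 → v3 = (0.62657, 1.00000)
Requested entry of v3: 5586/5586 = 1.0000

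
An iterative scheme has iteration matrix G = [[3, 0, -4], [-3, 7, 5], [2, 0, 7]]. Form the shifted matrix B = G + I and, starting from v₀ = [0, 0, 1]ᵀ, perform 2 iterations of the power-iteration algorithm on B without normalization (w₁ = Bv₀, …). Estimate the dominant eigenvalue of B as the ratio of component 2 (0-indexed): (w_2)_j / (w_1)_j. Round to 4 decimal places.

B = G + I has rows (4, 0, -4); (-3, 8, 5); (2, 0, 8)
w1 = Bv₀ = (-4, 5, 8)
w2 = Bw1 = (-48, 92, 56)
Ratio: 56/8 = 7.0000

μ ≈ 7.0000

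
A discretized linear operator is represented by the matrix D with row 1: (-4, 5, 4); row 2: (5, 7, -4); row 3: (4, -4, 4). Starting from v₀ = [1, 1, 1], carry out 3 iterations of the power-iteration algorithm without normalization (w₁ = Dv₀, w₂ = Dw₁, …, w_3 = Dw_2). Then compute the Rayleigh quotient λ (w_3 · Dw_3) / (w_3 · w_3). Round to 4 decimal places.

9.5468

w1 = Dv₀ = (5, 8, 4)
w2 = Dw1 = (36, 65, 4)
w3 = Dw2 = (197, 619, -100)
Dw3 = (1907, 5718, -2088)
w3·Dw3 = 197·1907 + 619·5718 + (-100)·(-2088) = 4123921; w3·w3 = 197·197 + 619·619 + (-100)·(-100) = 431970
λ ≈ 4123921/431970 = 9.5468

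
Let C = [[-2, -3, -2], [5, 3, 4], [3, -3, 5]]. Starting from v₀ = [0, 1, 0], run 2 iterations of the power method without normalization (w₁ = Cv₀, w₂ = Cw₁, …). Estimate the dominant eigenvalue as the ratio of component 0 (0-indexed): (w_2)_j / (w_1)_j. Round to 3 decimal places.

-1.000

w1 = Cv₀ = ((-2)·0 + (-3)·1 + (-2)·0; 5·0 + 3·1 + 4·0; 3·0 + (-3)·1 + 5·0) = (-3, 3, -3)
w2 = Cw1 = ((-2)·(-3) + (-3)·3 + (-2)·(-3); 5·(-3) + 3·3 + 4·(-3); 3·(-3) + (-3)·3 + 5·(-3)) = (3, -18, -33)
Ratio at component: 3 / -3 = -1.000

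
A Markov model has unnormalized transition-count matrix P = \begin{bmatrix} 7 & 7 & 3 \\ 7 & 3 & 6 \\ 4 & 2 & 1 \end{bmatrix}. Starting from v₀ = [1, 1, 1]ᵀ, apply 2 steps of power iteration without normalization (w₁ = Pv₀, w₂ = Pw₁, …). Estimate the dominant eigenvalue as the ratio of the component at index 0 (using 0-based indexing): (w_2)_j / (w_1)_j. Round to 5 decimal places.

14.82353

w1 = Pv₀ = (17, 16, 7)
w2 = Pw1 = (252, 209, 107)
Ratio at component: 252 / 17 = 14.82353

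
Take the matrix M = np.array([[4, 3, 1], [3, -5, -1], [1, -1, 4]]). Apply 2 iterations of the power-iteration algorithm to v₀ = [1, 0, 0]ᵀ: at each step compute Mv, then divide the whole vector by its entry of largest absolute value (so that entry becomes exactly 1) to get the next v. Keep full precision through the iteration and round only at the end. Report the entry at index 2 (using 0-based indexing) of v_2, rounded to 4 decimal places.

0.1923

Mv0 = (4.00000, 3.00000, 1.00000); divide by 4.00000 → v1 = (1.00000, 0.75000, 0.25000)
Mv1 = (6.50000, -1.00000, 1.25000); divide by 6.50000 → v2 = (1.00000, -0.15385, 0.19231)
Requested entry of v2: 5/26 = 0.1923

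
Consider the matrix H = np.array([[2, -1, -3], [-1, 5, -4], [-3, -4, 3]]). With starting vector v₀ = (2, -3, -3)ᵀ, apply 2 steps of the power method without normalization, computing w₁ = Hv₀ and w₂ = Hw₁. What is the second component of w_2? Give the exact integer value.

w1 = Hv₀ = (2·2 + (-1)·(-3) + (-3)·(-3); (-1)·2 + 5·(-3) + (-4)·(-3); (-3)·2 + (-4)·(-3) + 3·(-3)) = (16, -5, -3)
w2 = Hw1 = (2·16 + (-1)·(-5) + (-3)·(-3); (-1)·16 + 5·(-5) + (-4)·(-3); (-3)·16 + (-4)·(-5) + 3·(-3)) = (46, -29, -37)
The requested component of w2 is -29.

-29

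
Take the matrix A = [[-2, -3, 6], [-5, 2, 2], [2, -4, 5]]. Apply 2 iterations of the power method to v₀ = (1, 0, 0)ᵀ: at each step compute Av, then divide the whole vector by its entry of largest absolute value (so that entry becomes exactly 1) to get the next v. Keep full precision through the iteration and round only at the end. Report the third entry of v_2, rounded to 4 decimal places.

Av0 = (-2.00000, -5.00000, 2.00000); divide by -5.00000 → v1 = (0.40000, 1.00000, -0.40000)
Av1 = (-6.20000, -0.80000, -5.20000); divide by -6.20000 → v2 = (1.00000, 0.12903, 0.83871)
Requested entry of v2: 26/31 = 0.8387

0.8387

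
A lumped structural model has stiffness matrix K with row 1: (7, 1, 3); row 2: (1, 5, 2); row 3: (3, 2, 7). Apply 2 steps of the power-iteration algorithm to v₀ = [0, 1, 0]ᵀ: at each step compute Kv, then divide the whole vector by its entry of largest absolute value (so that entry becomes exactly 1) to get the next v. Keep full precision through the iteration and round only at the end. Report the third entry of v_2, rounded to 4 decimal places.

0.9000

Kv0 = (1.00000, 5.00000, 2.00000); divide by 5.00000 → v1 = (0.20000, 1.00000, 0.40000)
Kv1 = (3.60000, 6.00000, 5.40000); divide by 6.00000 → v2 = (0.60000, 1.00000, 0.90000)
Requested entry of v2: 27/30 = 0.9000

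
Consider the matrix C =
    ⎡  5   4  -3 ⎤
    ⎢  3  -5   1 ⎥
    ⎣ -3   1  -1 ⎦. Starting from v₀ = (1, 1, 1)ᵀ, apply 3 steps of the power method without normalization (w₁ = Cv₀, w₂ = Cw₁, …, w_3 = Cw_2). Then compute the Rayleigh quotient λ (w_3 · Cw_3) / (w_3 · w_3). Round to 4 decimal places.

w1 = Cv₀ = (5·1 + 4·1 + (-3)·1; 3·1 + (-5)·1 + 1·1; (-3)·1 + 1·1 + (-1)·1) = (6, -1, -3)
w2 = Cw1 = (5·6 + 4·(-1) + (-3)·(-3); 3·6 + (-5)·(-1) + 1·(-3); (-3)·6 + 1·(-1) + (-1)·(-3)) = (35, 20, -16)
w3 = Cw2 = (303, -11, -69)
Cw3 = (1678, 895, -851)
w3·Cw3 = 303·1678 + (-11)·895 + (-69)·(-851) = 557308; w3·w3 = 303·303 + (-11)·(-11) + (-69)·(-69) = 96691
λ ≈ 557308/96691 = 5.7638

5.7638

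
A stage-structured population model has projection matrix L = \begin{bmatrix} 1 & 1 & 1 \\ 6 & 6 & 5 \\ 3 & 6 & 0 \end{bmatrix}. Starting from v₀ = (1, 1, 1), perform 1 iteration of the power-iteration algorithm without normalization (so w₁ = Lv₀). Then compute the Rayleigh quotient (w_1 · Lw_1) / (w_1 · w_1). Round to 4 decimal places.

w1 = Lv₀ = (3, 17, 9)
Lw1 = (29, 165, 111)
w1·Lw1 = 3·29 + 17·165 + 9·111 = 3891; w1·w1 = 3·3 + 17·17 + 9·9 = 379
λ ≈ 3891/379 = 10.2665

λ ≈ 10.2665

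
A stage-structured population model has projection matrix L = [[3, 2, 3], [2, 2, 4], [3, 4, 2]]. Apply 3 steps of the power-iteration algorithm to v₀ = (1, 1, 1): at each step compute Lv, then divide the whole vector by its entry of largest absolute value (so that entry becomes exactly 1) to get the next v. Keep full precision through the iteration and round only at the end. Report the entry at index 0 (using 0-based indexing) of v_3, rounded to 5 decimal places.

Lv0 = (8.000000, 8.000000, 9.000000); divide by 9.000000 → v1 = (0.888889, 0.888889, 1.000000)
Lv1 = (7.444444, 7.555556, 8.222222); divide by 8.222222 → v2 = (0.905405, 0.918919, 1.000000)
Lv2 = (7.554054, 7.648649, 8.391892); divide by 8.391892 → v3 = (0.900161, 0.911433, 1.000000)
Requested entry of v3: 559/621 = 0.90016

0.90016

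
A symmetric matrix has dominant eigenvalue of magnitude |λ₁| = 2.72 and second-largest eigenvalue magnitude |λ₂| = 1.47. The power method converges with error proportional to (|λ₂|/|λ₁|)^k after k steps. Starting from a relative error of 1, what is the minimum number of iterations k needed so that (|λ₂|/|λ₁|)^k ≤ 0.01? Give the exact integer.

|λ₂/λ₁| = 1.47/2.72 = 0.54044
Need k ≥ ln(0.01) / ln(0.54044) = -4.6052 / -0.6154 ≈ 7.484
Smallest integer k satisfying the bound: 8

8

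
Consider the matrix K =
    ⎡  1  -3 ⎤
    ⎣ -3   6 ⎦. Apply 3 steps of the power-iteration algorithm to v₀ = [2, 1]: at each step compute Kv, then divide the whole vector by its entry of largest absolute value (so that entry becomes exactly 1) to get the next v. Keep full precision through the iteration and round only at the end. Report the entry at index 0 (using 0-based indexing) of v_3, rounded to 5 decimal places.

-0.47619

Kv0 = (-1.000000, 0.000000); divide by -1.000000 → v1 = (1.000000, 0.000000)
Kv1 = (1.000000, -3.000000); divide by -3.000000 → v2 = (-0.333333, 1.000000)
Kv2 = (-3.333333, 7.000000); divide by 7.000000 → v3 = (-0.476190, 1.000000)
Requested entry of v3: -10/21 = -0.47619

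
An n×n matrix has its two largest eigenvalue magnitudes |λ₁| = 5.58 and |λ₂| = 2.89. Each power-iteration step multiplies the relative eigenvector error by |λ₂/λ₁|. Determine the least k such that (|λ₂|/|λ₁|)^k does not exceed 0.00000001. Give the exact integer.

|λ₂/λ₁| = 2.89/5.58 = 0.51792
Need k ≥ ln(0.00000001) / ln(0.51792) = -18.4207 / -0.6579 ≈ 27.998
Smallest integer k satisfying the bound: 28

28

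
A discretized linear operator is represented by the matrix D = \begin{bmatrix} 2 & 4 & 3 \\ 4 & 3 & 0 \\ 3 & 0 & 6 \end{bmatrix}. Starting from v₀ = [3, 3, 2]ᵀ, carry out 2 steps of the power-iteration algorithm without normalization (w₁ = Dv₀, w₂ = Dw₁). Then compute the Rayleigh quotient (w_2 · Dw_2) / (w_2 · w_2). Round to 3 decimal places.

8.456

w1 = Dv₀ = (2·3 + 4·3 + 3·2; 4·3 + 3·3 + 0·2; 3·3 + 0·3 + 6·2) = (24, 21, 21)
w2 = Dw1 = (2·24 + 4·21 + 3·21; 4·24 + 3·21 + 0·21; 3·24 + 0·21 + 6·21) = (195, 159, 198)
Dw2 = (1620, 1257, 1773)
w2·Dw2 = 195·1620 + 159·1257 + 198·1773 = 866817; w2·w2 = 195·195 + 159·159 + 198·198 = 102510
λ ≈ 866817/102510 = 8.456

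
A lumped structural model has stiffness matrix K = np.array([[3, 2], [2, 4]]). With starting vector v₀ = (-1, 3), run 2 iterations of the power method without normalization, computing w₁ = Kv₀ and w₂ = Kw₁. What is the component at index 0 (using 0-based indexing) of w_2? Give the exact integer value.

w1 = Kv₀ = (3·(-1) + 2·3; 2·(-1) + 4·3) = (3, 10)
w2 = Kw1 = (3·3 + 2·10; 2·3 + 4·10) = (29, 46)
The requested component of w2 is 29.

29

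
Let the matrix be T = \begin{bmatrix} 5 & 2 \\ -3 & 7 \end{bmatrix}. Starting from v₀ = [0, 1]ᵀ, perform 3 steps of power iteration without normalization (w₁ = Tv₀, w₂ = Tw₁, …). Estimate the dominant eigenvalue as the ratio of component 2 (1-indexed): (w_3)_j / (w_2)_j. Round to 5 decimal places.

λ ≈ 5.32558

w1 = Tv₀ = (2, 7)
w2 = Tw1 = (24, 43)
w3 = Tw2 = (206, 229)
Ratio at component: 229 / 43 = 5.32558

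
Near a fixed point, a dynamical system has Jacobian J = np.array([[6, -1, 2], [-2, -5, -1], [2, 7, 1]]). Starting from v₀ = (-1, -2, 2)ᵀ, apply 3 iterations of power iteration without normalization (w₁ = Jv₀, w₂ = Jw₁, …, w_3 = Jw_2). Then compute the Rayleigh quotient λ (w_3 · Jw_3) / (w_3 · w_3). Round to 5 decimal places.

w1 = Jv₀ = (0, 10, -14)
w2 = Jw1 = (-38, -36, 56)
w3 = Jw2 = (-80, 200, -272)
Jw3 = (-1224, -568, 968)
w3·Jw3 = (-80)·(-1224) + 200·(-568) + (-272)·968 = -278976; w3·w3 = (-80)·(-80) + 200·200 + (-272)·(-272) = 120384
λ ≈ -278976/120384 = -2.31738

-2.31738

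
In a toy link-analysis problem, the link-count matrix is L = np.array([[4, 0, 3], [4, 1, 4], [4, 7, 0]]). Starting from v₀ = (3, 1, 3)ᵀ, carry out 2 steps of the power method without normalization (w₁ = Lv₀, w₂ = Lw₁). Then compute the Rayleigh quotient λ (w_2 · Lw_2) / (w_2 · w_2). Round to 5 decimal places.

λ ≈ 8.25820

w1 = Lv₀ = (4·3 + 0·1 + 3·3; 4·3 + 1·1 + 4·3; 4·3 + 7·1 + 0·3) = (21, 25, 19)
w2 = Lw1 = (4·21 + 0·25 + 3·19; 4·21 + 1·25 + 4·19; 4·21 + 7·25 + 0·19) = (141, 185, 259)
Lw2 = (1341, 1785, 1859)
w2·Lw2 = 141·1341 + 185·1785 + 259·1859 = 1000787; w2·w2 = 141·141 + 185·185 + 259·259 = 121187
λ ≈ 1000787/121187 = 8.25820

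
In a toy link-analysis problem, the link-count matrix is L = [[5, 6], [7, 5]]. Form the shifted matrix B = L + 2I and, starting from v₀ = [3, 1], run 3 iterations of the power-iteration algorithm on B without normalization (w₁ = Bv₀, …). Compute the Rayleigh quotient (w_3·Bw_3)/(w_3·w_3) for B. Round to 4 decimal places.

μ ≈ 13.4808

B = L + 2I has rows (7, 6); (7, 7)
w1 = Bv₀ = (7·3 + 6·1; 7·3 + 7·1) = (27, 28)
w2 = Bw1 = (7·27 + 6·28; 7·27 + 7·28) = (357, 385)
w3 = Bw2 = (4809, 5194)
Bw3 = (64827, 70021)
w3·Bw3 = 675442117; w3·w3 = 50104117; μ ≈ 675442117/50104117 = 13.4808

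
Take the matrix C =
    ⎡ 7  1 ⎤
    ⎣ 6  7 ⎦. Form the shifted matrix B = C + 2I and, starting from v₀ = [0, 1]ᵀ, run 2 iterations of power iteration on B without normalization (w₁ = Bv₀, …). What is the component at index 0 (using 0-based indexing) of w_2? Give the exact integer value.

B = C + 2I has rows (9, 1); (6, 9)
w1 = Bv₀ = (9·0 + 1·1; 6·0 + 9·1) = (1, 9)
w2 = Bw1 = (9·1 + 1·9; 6·1 + 9·9) = (18, 87)
Requested component of w2: 18

18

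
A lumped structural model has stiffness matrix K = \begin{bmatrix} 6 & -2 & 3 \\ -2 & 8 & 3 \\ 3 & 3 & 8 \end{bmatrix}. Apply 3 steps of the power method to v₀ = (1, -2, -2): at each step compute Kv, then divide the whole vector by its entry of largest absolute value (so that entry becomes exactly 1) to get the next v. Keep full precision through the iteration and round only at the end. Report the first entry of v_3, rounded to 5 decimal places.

0.01176

Kv0 = (4.000000, -24.000000, -19.000000); divide by -24.000000 → v1 = (-0.166667, 1.000000, 0.791667)
Kv1 = (-0.625000, 10.708333, 8.833333); divide by 10.708333 → v2 = (-0.058366, 1.000000, 0.824903)
Kv2 = (0.124514, 10.591440, 9.424125); divide by 10.591440 → v3 = (0.011756, 1.000000, 0.889787)
Requested entry of v3: -32/-2722 = 0.01176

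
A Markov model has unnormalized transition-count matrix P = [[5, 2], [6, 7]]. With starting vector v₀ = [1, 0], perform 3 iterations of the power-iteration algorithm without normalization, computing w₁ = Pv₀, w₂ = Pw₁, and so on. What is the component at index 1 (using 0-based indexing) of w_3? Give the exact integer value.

w1 = Pv₀ = (5·1 + 2·0; 6·1 + 7·0) = (5, 6)
w2 = Pw1 = (5·5 + 2·6; 6·5 + 7·6) = (37, 72)
w3 = Pw2 = (329, 726)
The requested component of w3 is 726.

726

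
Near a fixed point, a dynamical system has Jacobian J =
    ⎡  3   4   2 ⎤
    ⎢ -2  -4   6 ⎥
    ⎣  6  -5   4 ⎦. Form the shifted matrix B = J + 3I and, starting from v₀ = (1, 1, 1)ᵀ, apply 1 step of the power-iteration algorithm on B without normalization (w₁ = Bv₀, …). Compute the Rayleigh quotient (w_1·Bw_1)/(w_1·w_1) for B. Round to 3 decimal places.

μ ≈ 9.986

B = J + 3I has rows (6, 4, 2); (-2, -1, 6); (6, -5, 7)
w1 = Bv₀ = (12, 3, 8)
Bw1 = (100, 21, 113)
w1·Bw1 = 2167; w1·w1 = 217; μ ≈ 2167/217 = 9.986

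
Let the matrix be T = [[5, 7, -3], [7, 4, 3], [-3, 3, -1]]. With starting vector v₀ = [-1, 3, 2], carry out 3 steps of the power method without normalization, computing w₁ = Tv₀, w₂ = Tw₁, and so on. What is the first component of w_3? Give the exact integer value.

w1 = Tv₀ = (10, 11, 10)
w2 = Tw1 = (97, 144, -7)
w3 = Tw2 = (1514, 1234, 148)
The requested component of w3 is 1514.

1514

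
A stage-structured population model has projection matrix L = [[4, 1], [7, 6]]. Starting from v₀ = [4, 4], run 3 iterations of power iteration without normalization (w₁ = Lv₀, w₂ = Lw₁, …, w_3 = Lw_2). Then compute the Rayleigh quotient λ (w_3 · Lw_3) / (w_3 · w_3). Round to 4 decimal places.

7.8747

w1 = Lv₀ = (20, 52)
w2 = Lw1 = (132, 452)
w3 = Lw2 = (980, 3636)
Lw3 = (7556, 28676)
w3·Lw3 = 980·7556 + 3636·28676 = 111670816; w3·w3 = 980·980 + 3636·3636 = 14180896
λ ≈ 111670816/14180896 = 7.8747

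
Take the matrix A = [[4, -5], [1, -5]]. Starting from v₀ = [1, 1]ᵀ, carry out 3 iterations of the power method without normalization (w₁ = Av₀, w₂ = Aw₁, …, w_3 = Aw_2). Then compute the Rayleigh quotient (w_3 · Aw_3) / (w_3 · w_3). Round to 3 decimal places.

w1 = Av₀ = (4·1 + (-5)·1; 1·1 + (-5)·1) = (-1, -4)
w2 = Aw1 = (4·(-1) + (-5)·(-4); 1·(-1) + (-5)·(-4)) = (16, 19)
w3 = Aw2 = (-31, -79)
Aw3 = (271, 364)
w3·Aw3 = (-31)·271 + (-79)·364 = -37157; w3·w3 = (-31)·(-31) + (-79)·(-79) = 7202
λ ≈ -37157/7202 = -5.159

λ ≈ -5.159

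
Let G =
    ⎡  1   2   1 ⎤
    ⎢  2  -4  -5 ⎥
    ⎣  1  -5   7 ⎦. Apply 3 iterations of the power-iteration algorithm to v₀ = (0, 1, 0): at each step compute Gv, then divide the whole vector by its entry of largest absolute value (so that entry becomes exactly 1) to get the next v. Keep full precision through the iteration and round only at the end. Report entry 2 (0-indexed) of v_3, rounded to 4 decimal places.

Gv0 = (2.00000, -4.00000, -5.00000); divide by -5.00000 → v1 = (-0.40000, 0.80000, 1.00000)
Gv1 = (2.20000, -9.00000, 2.60000); divide by -9.00000 → v2 = (-0.24444, 1.00000, -0.28889)
Gv2 = (1.46667, -3.04444, -7.26667); divide by -7.26667 → v3 = (-0.20183, 0.41896, 1.00000)
Requested entry of v3: -327/-327 = 1.0000

1.0000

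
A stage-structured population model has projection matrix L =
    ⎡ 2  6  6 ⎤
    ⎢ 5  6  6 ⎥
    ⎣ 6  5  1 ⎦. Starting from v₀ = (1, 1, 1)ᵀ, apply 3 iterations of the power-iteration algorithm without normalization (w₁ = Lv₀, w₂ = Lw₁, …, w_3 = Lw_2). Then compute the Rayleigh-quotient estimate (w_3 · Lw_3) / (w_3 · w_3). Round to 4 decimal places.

w1 = Lv₀ = (2·1 + 6·1 + 6·1; 5·1 + 6·1 + 6·1; 6·1 + 5·1 + 1·1) = (14, 17, 12)
w2 = Lw1 = (2·14 + 6·17 + 6·12; 5·14 + 6·17 + 6·12; 6·14 + 5·17 + 1·12) = (202, 244, 181)
w3 = Lw2 = (2954, 3560, 2613)
Lw3 = (42946, 51808, 38137)
w3·Lw3 = 2954·42946 + 3560·51808 + 2613·38137 = 410950945; w3·w3 = 2954·2954 + 3560·3560 + 2613·2613 = 28227485
λ ≈ 410950945/28227485 = 14.5585

14.5585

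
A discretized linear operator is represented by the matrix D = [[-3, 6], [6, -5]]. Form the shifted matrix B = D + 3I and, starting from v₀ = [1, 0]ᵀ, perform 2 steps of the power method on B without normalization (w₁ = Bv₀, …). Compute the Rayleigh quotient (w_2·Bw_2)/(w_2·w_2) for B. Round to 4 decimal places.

μ ≈ -3.8000

B = D + 3I has rows (0, 6); (6, -2)
w1 = Bv₀ = (0·1 + 6·0; 6·1 + (-2)·0) = (0, 6)
w2 = Bw1 = (0·0 + 6·6; 6·0 + (-2)·6) = (36, -12)
Bw2 = (-72, 240)
w2·Bw2 = -5472; w2·w2 = 1440; μ ≈ -5472/1440 = -3.8000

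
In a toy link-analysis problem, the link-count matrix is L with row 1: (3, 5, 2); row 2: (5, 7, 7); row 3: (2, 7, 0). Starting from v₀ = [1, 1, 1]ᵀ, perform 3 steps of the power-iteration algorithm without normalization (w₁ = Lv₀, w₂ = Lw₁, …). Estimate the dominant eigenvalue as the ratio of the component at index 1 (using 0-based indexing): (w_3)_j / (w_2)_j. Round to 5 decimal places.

w1 = Lv₀ = (3·1 + 5·1 + 2·1; 5·1 + 7·1 + 7·1; 2·1 + 7·1 + 0·1) = (10, 19, 9)
w2 = Lw1 = (3·10 + 5·19 + 2·9; 5·10 + 7·19 + 7·9; 2·10 + 7·19 + 0·9) = (143, 246, 153)
w3 = Lw2 = (1965, 3508, 2008)
Ratio at component: 3508 / 246 = 14.26016

14.26016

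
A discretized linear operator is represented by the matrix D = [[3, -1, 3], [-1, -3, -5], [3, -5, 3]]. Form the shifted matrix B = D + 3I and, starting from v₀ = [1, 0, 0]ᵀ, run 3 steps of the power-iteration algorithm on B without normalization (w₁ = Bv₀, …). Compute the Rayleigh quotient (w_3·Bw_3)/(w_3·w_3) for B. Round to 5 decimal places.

μ ≈ 10.79080

B = D + 3I has rows (6, -1, 3); (-1, 0, -5); (3, -5, 6)
w1 = Bv₀ = (6·1 + (-1)·0 + 3·0; (-1)·1 + 0·0 + (-5)·0; 3·1 + (-5)·0 + 6·0) = (6, -1, 3)
w2 = Bw1 = (6·6 + (-1)·(-1) + 3·3; (-1)·6 + 0·(-1) + (-5)·3; 3·6 + (-5)·(-1) + 6·3) = (46, -21, 41)
w3 = Bw2 = (420, -251, 489)
Bw3 = (4238, -2865, 5449)
w3·Bw3 = 5163636; w3·w3 = 478522; μ ≈ 5163636/478522 = 10.79080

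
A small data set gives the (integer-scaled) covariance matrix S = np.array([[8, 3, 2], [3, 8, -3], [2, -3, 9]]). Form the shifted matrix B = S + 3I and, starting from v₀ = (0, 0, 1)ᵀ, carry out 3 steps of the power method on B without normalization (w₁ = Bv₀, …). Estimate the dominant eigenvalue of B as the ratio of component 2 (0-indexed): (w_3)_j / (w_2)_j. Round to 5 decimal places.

μ ≈ 13.67516

B = S + 3I has rows (11, 3, 2); (3, 11, -3); (2, -3, 12)
w1 = Bv₀ = (11·0 + 3·0 + 2·1; 3·0 + 11·0 + (-3)·1; 2·0 + (-3)·0 + 12·1) = (2, -3, 12)
w2 = Bw1 = (11·2 + 3·(-3) + 2·12; 3·2 + 11·(-3) + (-3)·12; 2·2 + (-3)·(-3) + 12·12) = (37, -63, 157)
w3 = Bw2 = (532, -1053, 2147)
Ratio: 2147/157 = 13.67516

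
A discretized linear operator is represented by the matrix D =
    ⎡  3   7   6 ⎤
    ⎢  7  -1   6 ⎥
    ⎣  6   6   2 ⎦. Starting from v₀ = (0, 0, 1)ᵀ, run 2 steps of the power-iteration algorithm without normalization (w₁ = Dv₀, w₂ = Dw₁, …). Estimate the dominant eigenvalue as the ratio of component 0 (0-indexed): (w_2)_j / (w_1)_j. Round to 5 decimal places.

w1 = Dv₀ = (3·0 + 7·0 + 6·1; 7·0 + (-1)·0 + 6·1; 6·0 + 6·0 + 2·1) = (6, 6, 2)
w2 = Dw1 = (3·6 + 7·6 + 6·2; 7·6 + (-1)·6 + 6·2; 6·6 + 6·6 + 2·2) = (72, 48, 76)
Ratio at component: 72 / 6 = 12.00000

λ ≈ 12.00000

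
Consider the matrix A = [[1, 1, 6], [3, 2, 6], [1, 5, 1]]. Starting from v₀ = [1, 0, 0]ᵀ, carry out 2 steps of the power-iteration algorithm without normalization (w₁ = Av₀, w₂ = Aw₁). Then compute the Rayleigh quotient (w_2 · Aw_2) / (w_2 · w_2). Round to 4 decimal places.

w1 = Av₀ = (1·1 + 1·0 + 6·0; 3·1 + 2·0 + 6·0; 1·1 + 5·0 + 1·0) = (1, 3, 1)
w2 = Aw1 = (1·1 + 1·3 + 6·1; 3·1 + 2·3 + 6·1; 1·1 + 5·3 + 1·1) = (10, 15, 17)
Aw2 = (127, 162, 102)
w2·Aw2 = 10·127 + 15·162 + 17·102 = 5434; w2·w2 = 10·10 + 15·15 + 17·17 = 614
λ ≈ 5434/614 = 8.8502

8.8502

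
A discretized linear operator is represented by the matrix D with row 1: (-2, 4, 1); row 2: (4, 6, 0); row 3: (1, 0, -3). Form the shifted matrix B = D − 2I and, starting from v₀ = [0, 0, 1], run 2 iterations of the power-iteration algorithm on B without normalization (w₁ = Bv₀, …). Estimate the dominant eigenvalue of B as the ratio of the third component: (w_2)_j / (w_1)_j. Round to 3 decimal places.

B = D − 2I has rows (-4, 4, 1); (4, 4, 0); (1, 0, -5)
w1 = Bv₀ = ((-4)·0 + 4·0 + 1·1; 4·0 + 4·0 + 0·1; 1·0 + 0·0 + (-5)·1) = (1, 0, -5)
w2 = Bw1 = ((-4)·1 + 4·0 + 1·(-5); 4·1 + 4·0 + 0·(-5); 1·1 + 0·0 + (-5)·(-5)) = (-9, 4, 26)
Ratio: 26/-5 = -5.200

μ ≈ -5.200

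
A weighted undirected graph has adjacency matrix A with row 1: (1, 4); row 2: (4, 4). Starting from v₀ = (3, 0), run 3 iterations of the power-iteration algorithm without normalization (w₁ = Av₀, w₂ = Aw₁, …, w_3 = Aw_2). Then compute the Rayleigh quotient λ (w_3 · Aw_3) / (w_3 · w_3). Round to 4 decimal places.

λ ≈ 6.7663

w1 = Av₀ = (3, 12)
w2 = Aw1 = (51, 60)
w3 = Aw2 = (291, 444)
Aw3 = (2067, 2940)
w3·Aw3 = 291·2067 + 444·2940 = 1906857; w3·w3 = 291·291 + 444·444 = 281817
λ ≈ 1906857/281817 = 6.7663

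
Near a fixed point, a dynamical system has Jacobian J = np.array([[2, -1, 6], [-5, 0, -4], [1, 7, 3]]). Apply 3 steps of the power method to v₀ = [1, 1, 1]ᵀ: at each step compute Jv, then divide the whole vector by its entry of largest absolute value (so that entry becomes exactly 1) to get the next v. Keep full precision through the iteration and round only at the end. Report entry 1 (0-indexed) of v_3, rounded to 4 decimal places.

Jv0 = (7.00000, -9.00000, 11.00000); divide by 11.00000 → v1 = (0.63636, -0.81818, 1.00000)
Jv1 = (8.09091, -7.18182, -2.09091); divide by 8.09091 → v2 = (1.00000, -0.88764, -0.25843)
Jv2 = (1.33708, -3.96629, -5.98876); divide by -5.98876 → v3 = (-0.22326, 0.66229, 1.00000)
Requested entry of v3: -353/-533 = 0.6623

0.6623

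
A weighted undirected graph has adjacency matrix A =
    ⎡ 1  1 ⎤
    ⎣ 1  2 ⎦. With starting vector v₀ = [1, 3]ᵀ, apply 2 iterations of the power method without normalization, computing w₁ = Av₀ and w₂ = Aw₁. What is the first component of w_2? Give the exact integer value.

11

w1 = Av₀ = (4, 7)
w2 = Aw1 = (11, 18)
The requested component of w2 is 11.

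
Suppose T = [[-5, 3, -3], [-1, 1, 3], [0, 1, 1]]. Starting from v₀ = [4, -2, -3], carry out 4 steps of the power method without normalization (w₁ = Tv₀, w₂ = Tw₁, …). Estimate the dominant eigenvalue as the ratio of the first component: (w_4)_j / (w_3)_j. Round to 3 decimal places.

λ ≈ -3.878

w1 = Tv₀ = ((-5)·4 + 3·(-2) + (-3)·(-3); (-1)·4 + 1·(-2) + 3·(-3); 0·4 + 1·(-2) + 1·(-3)) = (-17, -15, -5)
w2 = Tw1 = ((-5)·(-17) + 3·(-15) + (-3)·(-5); (-1)·(-17) + 1·(-15) + 3·(-5); 0·(-17) + 1·(-15) + 1·(-5)) = (55, -13, -20)
w3 = Tw2 = (-254, -128, -33)
w4 = Tw3 = (985, 27, -161)
Ratio at component: 985 / -254 = -3.878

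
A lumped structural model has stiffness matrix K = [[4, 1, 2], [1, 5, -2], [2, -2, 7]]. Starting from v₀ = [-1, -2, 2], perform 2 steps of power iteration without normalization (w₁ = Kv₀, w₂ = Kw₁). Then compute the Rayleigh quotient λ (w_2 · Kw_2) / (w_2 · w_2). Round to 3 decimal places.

w1 = Kv₀ = (4·(-1) + 1·(-2) + 2·2; 1·(-1) + 5·(-2) + (-2)·2; 2·(-1) + (-2)·(-2) + 7·2) = (-2, -15, 16)
w2 = Kw1 = (4·(-2) + 1·(-15) + 2·16; 1·(-2) + 5·(-15) + (-2)·16; 2·(-2) + (-2)·(-15) + 7·16) = (9, -109, 138)
Kw2 = (203, -812, 1202)
w2·Kw2 = 9·203 + (-109)·(-812) + 138·1202 = 256211; w2·w2 = 9·9 + (-109)·(-109) + 138·138 = 31006
λ ≈ 256211/31006 = 8.263

λ ≈ 8.263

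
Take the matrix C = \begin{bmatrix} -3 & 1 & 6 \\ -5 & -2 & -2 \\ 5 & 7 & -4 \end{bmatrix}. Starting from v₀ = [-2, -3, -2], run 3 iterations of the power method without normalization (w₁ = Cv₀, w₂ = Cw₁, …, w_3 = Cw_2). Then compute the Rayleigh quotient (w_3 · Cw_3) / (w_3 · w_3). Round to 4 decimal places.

-7.9737

w1 = Cv₀ = (-9, 20, -23)
w2 = Cw1 = (-91, 51, 187)
w3 = Cw2 = (1446, -21, -846)
Cw3 = (-9435, -5496, 10467)
w3·Cw3 = 1446·(-9435) + (-21)·(-5496) + (-846)·10467 = -22382676; w3·w3 = 1446·1446 + (-21)·(-21) + (-846)·(-846) = 2807073
λ ≈ -22382676/2807073 = -7.9737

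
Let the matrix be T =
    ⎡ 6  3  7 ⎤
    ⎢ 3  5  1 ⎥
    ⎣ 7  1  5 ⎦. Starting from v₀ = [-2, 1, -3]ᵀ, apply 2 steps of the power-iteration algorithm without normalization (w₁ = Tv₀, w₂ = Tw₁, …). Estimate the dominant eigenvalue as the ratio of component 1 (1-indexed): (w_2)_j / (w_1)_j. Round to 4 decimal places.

w1 = Tv₀ = (-30, -4, -28)
w2 = Tw1 = (-388, -138, -354)
Ratio at component: -388 / -30 = 12.9333

12.9333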